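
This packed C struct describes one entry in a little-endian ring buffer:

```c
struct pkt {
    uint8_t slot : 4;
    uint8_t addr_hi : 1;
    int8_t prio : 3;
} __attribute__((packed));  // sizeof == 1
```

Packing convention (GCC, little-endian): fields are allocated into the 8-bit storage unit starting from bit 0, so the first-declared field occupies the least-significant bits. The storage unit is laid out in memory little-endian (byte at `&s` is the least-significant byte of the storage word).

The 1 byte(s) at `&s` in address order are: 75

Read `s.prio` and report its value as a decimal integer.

3

[0]=0x75 (little-endian) → word 0x75
slot [0+:4] = (word>>0) & 0xf = 5
addr_hi [4+:1] = (word>>4) & 0x1 = 1
prio [5+:3] = (word>>5) & 0x7 = 3  ←
prio signed 3b, MSB=0: value = 3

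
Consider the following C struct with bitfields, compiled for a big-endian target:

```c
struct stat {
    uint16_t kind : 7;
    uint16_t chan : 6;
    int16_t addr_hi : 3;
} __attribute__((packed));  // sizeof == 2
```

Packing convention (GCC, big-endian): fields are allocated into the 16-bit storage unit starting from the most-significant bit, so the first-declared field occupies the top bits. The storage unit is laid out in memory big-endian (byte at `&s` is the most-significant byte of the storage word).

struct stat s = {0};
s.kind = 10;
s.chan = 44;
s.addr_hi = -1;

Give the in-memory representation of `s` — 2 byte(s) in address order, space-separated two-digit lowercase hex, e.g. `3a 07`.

[9+:7] kind=10 & 0x7f = 0xa; word=0x1400
[3+:6] chan=44 & 0x3f = 0x2c; word=0x1560
[0+:3] addr_hi=-1 & 0x7 = 0x7; word=0x1567
word = 0x1567 → big-endian bytes:
  [0]=0x15  [1]=0x67

15 67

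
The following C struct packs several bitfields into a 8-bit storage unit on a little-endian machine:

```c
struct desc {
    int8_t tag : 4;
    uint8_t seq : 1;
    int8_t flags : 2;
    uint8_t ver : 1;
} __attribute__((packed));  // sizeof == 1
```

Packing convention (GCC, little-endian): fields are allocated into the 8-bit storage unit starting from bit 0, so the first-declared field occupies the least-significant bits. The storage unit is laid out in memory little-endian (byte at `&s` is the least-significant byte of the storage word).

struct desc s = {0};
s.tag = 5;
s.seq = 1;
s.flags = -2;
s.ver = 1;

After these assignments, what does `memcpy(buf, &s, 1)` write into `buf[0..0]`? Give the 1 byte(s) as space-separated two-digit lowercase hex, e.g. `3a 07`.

[0+:4] tag=5 & 0xf = 0x5; word=0x05
[4+:1] seq=1 & 0x1 = 0x1; word=0x15
[5+:2] flags=-2 & 0x3 = 0x2; word=0x55
[7+:1] ver=1 & 0x1 = 0x1; word=0xd5
word = 0xd5 → little-endian bytes:
  [0]=0xd5

d5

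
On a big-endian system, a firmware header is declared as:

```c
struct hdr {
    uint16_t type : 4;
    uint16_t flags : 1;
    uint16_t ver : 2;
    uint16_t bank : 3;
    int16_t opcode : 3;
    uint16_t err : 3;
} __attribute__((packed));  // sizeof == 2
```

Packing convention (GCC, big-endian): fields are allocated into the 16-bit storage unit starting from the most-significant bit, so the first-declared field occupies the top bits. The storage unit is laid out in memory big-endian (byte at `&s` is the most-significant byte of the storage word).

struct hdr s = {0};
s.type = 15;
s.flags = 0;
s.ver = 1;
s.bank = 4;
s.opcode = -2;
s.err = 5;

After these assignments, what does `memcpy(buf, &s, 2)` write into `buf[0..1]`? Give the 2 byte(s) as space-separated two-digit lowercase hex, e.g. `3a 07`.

f3 35

type (4b) val=15 bits=0xf at bit 12: 0xf000
flags (1b) val=0 bits=0x0 at bit 11: 0xf000
ver (2b) val=1 bits=0x1 at bit 9: 0xf200
bank (3b) val=4 bits=0x4 at bit 6: 0xf300
opcode (3b) val=-2 bits=0x6 at bit 3: 0xf330
err (3b) val=5 bits=0x5 at bit 0: 0xf335
word = 0xf335 → big-endian bytes:
  [0]=0xf3  [1]=0x35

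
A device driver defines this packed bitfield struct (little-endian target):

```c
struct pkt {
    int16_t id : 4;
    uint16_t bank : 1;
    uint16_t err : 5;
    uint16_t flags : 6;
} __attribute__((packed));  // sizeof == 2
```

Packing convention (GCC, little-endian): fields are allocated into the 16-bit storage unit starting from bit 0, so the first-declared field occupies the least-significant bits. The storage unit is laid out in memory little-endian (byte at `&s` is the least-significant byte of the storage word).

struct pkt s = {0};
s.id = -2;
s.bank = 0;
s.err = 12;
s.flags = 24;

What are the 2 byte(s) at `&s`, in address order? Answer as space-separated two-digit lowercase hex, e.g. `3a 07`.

8e 61

id (4b) val=-2 bits=0xe at bit 0: 0x000e
bank (1b) val=0 bits=0x0 at bit 4: 0x000e
err (5b) val=12 bits=0xc at bit 5: 0x018e
flags (6b) val=24 bits=0x18 at bit 10: 0x618e
word = 0x618e → little-endian bytes:
  [0]=0x8e  [1]=0x61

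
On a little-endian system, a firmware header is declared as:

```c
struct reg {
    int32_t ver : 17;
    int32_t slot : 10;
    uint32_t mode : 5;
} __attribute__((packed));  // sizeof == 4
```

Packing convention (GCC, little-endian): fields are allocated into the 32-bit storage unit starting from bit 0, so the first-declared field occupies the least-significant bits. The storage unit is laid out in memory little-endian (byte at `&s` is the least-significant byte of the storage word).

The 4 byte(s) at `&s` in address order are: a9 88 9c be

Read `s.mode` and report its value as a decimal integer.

23

[0]=0xa9 [1]=0x88 [2]=0x9c [3]=0xbe (little-endian) → word 0xbe9c88a9
ver:17 @ bit 0 → (0xbe9c88a9>>0)&0x1ffff = 0x88a9
slot:10 @ bit 17 → (0xbe9c88a9>>17)&0x3ff = 0x34e
mode:5 @ bit 27 → (0xbe9c88a9>>27)&0x1f = 0x17  ←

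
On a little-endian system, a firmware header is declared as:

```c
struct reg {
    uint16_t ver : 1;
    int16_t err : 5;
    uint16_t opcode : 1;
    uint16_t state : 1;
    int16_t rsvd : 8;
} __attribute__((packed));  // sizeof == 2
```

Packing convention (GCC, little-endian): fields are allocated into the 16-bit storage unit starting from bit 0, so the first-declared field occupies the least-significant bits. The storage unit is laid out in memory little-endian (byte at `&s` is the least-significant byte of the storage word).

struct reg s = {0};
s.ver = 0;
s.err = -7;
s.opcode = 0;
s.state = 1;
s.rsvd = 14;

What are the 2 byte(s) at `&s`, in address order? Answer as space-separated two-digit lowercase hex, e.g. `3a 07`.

b2 0e

[0+:1] ver=0 & 0x1 = 0x0; word=0x0000
[1+:5] err=-7 & 0x1f = 0x19; word=0x0032
[6+:1] opcode=0 & 0x1 = 0x0; word=0x0032
[7+:1] state=1 & 0x1 = 0x1; word=0x00b2
[8+:8] rsvd=14 & 0xff = 0xe; word=0x0eb2
word = 0x0eb2 → little-endian bytes:
  [0]=0xb2  [1]=0x0e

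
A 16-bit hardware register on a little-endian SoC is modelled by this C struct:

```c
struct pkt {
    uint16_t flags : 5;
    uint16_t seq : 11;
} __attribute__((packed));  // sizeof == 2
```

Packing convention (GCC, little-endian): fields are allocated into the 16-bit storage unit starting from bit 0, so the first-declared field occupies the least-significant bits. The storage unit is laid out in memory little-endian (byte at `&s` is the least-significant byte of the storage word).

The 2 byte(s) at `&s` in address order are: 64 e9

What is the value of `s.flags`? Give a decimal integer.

4

[0]=0x64 [1]=0xe9 (little-endian) → word 0xe964
flags [0+:5] = (word>>0) & 0x1f = 4  ←
seq [5+:11] = (word>>5) & 0x7ff = 1867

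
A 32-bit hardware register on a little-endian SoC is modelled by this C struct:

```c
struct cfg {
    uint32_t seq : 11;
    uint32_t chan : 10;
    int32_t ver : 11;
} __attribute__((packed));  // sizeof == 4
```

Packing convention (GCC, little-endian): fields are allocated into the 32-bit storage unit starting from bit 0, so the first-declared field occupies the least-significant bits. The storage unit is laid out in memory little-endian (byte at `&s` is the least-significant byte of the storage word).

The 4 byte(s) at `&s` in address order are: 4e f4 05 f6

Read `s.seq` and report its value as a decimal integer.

1102

[0]=0x4e [1]=0xf4 [2]=0x05 [3]=0xf6 (little-endian) → word 0xf605f44e
seq:11 @ bit 0 → (0xf605f44e>>0)&0x7ff = 0x44e  ←
chan:10 @ bit 11 → (0xf605f44e>>11)&0x3ff = 0xbe
ver:11 @ bit 21 → (0xf605f44e>>21)&0x7ff = 0x7b0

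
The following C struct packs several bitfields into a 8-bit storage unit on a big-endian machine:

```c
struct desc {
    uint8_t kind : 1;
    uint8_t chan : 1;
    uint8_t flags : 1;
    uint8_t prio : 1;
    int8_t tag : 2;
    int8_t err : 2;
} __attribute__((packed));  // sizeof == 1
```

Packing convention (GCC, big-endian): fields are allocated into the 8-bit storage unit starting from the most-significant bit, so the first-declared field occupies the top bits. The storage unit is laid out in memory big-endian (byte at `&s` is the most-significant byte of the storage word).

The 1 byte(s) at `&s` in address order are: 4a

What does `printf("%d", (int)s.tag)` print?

[0]=0x4a (big-endian) → word 0x4a
kind [7+:1] = (word>>7) & 0x1 = 0
chan [6+:1] = (word>>6) & 0x1 = 1
flags [5+:1] = (word>>5) & 0x1 = 0
prio [4+:1] = (word>>4) & 0x1 = 0
tag [2+:2] = (word>>2) & 0x3 = 2  ←
err [0+:2] = (word>>0) & 0x3 = 2
tag signed 2b, MSB=1: 2 - 4 = -2

-2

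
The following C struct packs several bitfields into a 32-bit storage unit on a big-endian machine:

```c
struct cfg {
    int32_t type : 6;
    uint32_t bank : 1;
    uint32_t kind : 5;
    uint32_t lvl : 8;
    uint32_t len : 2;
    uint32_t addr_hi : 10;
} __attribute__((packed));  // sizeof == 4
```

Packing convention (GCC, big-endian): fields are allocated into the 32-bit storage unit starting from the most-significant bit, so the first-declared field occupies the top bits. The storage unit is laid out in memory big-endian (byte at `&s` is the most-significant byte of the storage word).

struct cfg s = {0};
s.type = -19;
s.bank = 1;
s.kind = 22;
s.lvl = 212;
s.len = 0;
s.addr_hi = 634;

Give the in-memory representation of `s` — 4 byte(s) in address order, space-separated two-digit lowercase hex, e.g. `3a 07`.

b7 6d 42 7a

type (6b) val=-19 bits=0x2d at bit 26: 0xb4000000
bank (1b) val=1 bits=0x1 at bit 25: 0xb6000000
kind (5b) val=22 bits=0x16 at bit 20: 0xb7600000
lvl (8b) val=212 bits=0xd4 at bit 12: 0xb76d4000
len (2b) val=0 bits=0x0 at bit 10: 0xb76d4000
addr_hi (10b) val=634 bits=0x27a at bit 0: 0xb76d427a
word = 0xb76d427a → big-endian bytes:
  [0]=0xb7  [1]=0x6d  [2]=0x42  [3]=0x7a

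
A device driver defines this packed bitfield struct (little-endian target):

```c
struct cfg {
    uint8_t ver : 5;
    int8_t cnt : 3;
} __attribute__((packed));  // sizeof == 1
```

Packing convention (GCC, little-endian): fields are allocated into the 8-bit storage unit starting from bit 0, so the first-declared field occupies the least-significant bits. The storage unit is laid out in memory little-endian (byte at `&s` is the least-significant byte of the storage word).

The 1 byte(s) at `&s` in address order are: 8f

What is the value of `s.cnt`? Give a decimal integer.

[0]=0x8f (little-endian) → word 0x8f
ver [0+:5] = (word>>0) & 0x1f = 15
cnt [5+:3] = (word>>5) & 0x7 = 4  ←
cnt signed 3b, MSB=1: 4 - 8 = -4

-4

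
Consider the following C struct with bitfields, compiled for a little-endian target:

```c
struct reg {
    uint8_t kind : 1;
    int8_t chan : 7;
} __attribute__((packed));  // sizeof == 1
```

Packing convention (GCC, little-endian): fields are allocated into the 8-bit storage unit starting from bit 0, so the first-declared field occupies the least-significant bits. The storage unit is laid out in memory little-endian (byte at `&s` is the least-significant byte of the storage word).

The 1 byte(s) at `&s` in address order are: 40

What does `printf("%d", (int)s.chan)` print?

32

[0]=0x40 (little-endian) → word 0x40
kind:1 @ bit 0 → (0x40>>0)&0x1 = 0x0
chan:7 @ bit 1 → (0x40>>1)&0x7f = 0x20  ←
chan signed 7b, MSB=0: value = 32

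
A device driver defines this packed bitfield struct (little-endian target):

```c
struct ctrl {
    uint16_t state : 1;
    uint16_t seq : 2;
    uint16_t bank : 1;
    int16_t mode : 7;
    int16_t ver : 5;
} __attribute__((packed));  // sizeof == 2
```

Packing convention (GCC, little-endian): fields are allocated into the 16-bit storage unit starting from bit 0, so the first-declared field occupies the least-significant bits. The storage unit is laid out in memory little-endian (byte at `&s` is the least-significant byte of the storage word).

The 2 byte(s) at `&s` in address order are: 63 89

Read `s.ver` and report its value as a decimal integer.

-15

[0]=0x63 [1]=0x89 (little-endian) → word 0x8963
state [0+:1] = (word>>0) & 0x1 = 1
seq [1+:2] = (word>>1) & 0x3 = 1
bank [3+:1] = (word>>3) & 0x1 = 0
mode [4+:7] = (word>>4) & 0x7f = 22
ver [11+:5] = (word>>11) & 0x1f = 17  ←
ver signed 5b, MSB=1: 17 - 32 = -15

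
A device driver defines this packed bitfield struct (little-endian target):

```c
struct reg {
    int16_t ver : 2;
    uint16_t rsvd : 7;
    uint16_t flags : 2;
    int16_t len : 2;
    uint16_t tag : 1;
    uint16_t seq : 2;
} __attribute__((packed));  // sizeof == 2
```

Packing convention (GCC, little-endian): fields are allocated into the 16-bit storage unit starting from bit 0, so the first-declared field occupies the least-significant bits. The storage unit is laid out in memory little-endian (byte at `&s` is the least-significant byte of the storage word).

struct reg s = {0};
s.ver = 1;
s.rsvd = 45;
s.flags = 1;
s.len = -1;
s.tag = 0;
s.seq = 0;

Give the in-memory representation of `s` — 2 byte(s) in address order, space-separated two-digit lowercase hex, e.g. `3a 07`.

b5 1a

ver (2b) val=1 bits=0x1 at bit 0: 0x0001
rsvd (7b) val=45 bits=0x2d at bit 2: 0x00b5
flags (2b) val=1 bits=0x1 at bit 9: 0x02b5
len (2b) val=-1 bits=0x3 at bit 11: 0x1ab5
tag (1b) val=0 bits=0x0 at bit 13: 0x1ab5
seq (2b) val=0 bits=0x0 at bit 14: 0x1ab5
word = 0x1ab5 → little-endian bytes:
  [0]=0xb5  [1]=0x1a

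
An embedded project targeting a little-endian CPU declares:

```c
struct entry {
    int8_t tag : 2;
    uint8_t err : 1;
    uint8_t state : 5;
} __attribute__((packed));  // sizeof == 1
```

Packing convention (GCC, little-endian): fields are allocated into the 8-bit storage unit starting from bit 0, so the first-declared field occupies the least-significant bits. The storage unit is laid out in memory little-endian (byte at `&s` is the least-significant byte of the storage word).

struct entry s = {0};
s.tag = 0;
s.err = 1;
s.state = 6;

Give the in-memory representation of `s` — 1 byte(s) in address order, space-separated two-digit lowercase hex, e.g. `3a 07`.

tag:2 = 0 → 0x0 << 0 → word 0x00
err:1 = 1 → 0x1 << 2 → word 0x04
state:5 = 6 → 0x6 << 3 → word 0x34
word = 0x34 → little-endian bytes:
  [0]=0x34

34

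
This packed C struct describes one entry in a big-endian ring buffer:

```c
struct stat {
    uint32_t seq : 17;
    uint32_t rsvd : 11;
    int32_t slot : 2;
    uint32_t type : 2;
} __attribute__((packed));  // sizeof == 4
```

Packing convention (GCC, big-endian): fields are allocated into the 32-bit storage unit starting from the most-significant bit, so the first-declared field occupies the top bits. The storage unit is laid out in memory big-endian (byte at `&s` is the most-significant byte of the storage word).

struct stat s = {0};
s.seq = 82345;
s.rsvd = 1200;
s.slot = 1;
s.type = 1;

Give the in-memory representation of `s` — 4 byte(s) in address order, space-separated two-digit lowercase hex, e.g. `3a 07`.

a0 d4 cb 05

[15+:17] seq=82345 & 0x1ffff = 0x141a9; word=0xa0d48000
[4+:11] rsvd=1200 & 0x7ff = 0x4b0; word=0xa0d4cb00
[2+:2] slot=1 & 0x3 = 0x1; word=0xa0d4cb04
[0+:2] type=1 & 0x3 = 0x1; word=0xa0d4cb05
word = 0xa0d4cb05 → big-endian bytes:
  [0]=0xa0  [1]=0xd4  [2]=0xcb  [3]=0x05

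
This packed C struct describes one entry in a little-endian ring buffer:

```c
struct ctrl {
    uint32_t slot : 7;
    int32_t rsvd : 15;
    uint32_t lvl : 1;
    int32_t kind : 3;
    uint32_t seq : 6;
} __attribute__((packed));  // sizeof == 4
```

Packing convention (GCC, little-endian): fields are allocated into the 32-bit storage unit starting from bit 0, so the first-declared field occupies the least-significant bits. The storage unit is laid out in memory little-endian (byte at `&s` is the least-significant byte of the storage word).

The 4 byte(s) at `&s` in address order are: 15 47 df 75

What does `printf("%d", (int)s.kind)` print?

3

[0]=0x15 [1]=0x47 [2]=0xdf [3]=0x75 (little-endian) → word 0x75df4715
slot [0+:7] = (word>>0) & 0x7f = 21
rsvd [7+:15] = (word>>7) & 0x7fff = 16014
lvl [22+:1] = (word>>22) & 0x1 = 1
kind [23+:3] = (word>>23) & 0x7 = 3  ←
seq [26+:6] = (word>>26) & 0x3f = 29
kind signed 3b, MSB=0: value = 3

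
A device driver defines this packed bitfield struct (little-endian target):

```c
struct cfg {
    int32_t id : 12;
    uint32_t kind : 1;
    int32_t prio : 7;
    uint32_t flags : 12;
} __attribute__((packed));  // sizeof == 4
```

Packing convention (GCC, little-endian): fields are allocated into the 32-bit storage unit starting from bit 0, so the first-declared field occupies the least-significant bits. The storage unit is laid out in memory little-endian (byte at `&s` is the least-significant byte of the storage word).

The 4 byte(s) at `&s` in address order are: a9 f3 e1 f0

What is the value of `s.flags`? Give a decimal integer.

3854

[0]=0xa9 [1]=0xf3 [2]=0xe1 [3]=0xf0 (little-endian) → word 0xf0e1f3a9
id [0+:12] = (word>>0) & 0xfff = 937
kind [12+:1] = (word>>12) & 0x1 = 1
prio [13+:7] = (word>>13) & 0x7f = 15
flags [20+:12] = (word>>20) & 0xfff = 3854  ←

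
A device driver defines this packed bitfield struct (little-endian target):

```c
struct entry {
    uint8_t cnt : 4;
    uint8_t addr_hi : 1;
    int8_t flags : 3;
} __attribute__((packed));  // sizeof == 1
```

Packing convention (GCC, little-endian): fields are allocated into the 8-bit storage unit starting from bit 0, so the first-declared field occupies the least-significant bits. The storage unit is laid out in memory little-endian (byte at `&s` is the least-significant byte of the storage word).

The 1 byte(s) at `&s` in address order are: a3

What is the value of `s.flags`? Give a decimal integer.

-3

[0]=0xa3 (little-endian) → word 0xa3
cnt:4 @ bit 0 → (0xa3>>0)&0xf = 0x3
addr_hi:1 @ bit 4 → (0xa3>>4)&0x1 = 0x0
flags:3 @ bit 5 → (0xa3>>5)&0x7 = 0x5  ←
flags signed 3b, MSB=1: 5 - 8 = -3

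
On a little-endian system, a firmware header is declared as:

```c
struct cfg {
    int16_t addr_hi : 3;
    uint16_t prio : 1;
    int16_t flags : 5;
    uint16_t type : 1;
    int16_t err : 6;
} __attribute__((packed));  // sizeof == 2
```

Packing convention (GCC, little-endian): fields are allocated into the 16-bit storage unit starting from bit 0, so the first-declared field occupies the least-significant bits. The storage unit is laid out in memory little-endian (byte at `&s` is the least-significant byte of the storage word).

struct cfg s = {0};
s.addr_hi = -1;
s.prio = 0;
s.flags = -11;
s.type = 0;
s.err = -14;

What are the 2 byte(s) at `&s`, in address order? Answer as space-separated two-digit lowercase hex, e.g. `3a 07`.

57 c9

addr_hi:3 = -1 → 0x7 << 0 → word 0x0007
prio:1 = 0 → 0x0 << 3 → word 0x0007
flags:5 = -11 → 0x15 << 4 → word 0x0157
type:1 = 0 → 0x0 << 9 → word 0x0157
err:6 = -14 → 0x32 << 10 → word 0xc957
word = 0xc957 → little-endian bytes:
  [0]=0x57  [1]=0xc9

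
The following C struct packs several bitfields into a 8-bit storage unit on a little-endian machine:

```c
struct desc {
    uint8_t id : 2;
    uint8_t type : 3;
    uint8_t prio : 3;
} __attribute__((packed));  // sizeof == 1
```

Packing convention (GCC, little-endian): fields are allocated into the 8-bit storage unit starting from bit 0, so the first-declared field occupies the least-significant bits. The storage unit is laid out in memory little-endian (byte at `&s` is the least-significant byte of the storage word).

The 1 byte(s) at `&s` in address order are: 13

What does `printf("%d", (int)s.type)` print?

4

[0]=0x13 (little-endian) → word 0x13
id:2 @ bit 0 → (0x13>>0)&0x3 = 0x3
type:3 @ bit 2 → (0x13>>2)&0x7 = 0x4  ←
prio:3 @ bit 5 → (0x13>>5)&0x7 = 0x0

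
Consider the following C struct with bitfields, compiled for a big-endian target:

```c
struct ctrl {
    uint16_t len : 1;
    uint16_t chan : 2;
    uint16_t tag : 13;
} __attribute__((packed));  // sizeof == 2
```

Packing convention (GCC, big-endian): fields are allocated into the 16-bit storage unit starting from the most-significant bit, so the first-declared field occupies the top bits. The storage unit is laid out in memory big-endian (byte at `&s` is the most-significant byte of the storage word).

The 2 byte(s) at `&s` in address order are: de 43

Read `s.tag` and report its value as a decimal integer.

7747

[0]=0xde [1]=0x43 (big-endian) → word 0xde43
len [15+:1] = (word>>15) & 0x1 = 1
chan [13+:2] = (word>>13) & 0x3 = 2
tag [0+:13] = (word>>0) & 0x1fff = 7747  ←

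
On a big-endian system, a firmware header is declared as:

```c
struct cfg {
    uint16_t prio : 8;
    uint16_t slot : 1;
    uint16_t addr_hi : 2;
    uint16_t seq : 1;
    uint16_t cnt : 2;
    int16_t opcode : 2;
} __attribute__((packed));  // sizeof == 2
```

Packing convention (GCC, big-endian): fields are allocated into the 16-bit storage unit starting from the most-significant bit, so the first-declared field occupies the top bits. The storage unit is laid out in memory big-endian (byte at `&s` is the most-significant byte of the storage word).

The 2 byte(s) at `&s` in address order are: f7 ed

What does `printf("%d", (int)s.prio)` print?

247

[0]=0xf7 [1]=0xed (big-endian) → word 0xf7ed
prio:8 @ bit 8 → (0xf7ed>>8)&0xff = 0xf7  ←
slot:1 @ bit 7 → (0xf7ed>>7)&0x1 = 0x1
addr_hi:2 @ bit 5 → (0xf7ed>>5)&0x3 = 0x3
seq:1 @ bit 4 → (0xf7ed>>4)&0x1 = 0x0
cnt:2 @ bit 2 → (0xf7ed>>2)&0x3 = 0x3
opcode:2 @ bit 0 → (0xf7ed>>0)&0x3 = 0x1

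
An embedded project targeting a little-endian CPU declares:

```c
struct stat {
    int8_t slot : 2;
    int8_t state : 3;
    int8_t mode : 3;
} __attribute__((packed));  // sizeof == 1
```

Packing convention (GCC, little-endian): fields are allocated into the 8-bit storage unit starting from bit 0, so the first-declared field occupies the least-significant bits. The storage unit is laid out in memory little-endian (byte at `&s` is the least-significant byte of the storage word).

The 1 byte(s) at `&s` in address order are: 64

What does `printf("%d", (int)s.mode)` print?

3

[0]=0x64 (little-endian) → word 0x64
slot [0+:2] = (word>>0) & 0x3 = 0
state [2+:3] = (word>>2) & 0x7 = 1
mode [5+:3] = (word>>5) & 0x7 = 3  ←
mode signed 3b, MSB=0: value = 3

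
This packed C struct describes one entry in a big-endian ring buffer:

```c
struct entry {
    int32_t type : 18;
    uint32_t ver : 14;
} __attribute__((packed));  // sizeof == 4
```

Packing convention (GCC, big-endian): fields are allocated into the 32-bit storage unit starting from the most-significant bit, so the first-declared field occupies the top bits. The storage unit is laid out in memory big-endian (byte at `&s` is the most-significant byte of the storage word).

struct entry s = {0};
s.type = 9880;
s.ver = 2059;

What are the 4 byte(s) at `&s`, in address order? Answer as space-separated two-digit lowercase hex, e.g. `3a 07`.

09 a6 08 0b

[14+:18] type=9880 & 0x3ffff = 0x2698; word=0x09a60000
[0+:14] ver=2059 & 0x3fff = 0x80b; word=0x09a6080b
word = 0x09a6080b → big-endian bytes:
  [0]=0x09  [1]=0xa6  [2]=0x08  [3]=0x0b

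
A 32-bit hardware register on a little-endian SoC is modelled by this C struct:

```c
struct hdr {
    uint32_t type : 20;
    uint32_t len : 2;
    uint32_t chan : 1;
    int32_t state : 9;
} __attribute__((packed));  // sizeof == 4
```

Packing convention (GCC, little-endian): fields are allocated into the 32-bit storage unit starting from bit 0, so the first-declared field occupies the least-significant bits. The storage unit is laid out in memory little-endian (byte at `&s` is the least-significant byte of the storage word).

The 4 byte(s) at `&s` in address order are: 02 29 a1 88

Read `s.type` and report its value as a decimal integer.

76034

[0]=0x02 [1]=0x29 [2]=0xa1 [3]=0x88 (little-endian) → word 0x88a12902
type:20 @ bit 0 → (0x88a12902>>0)&0xfffff = 0x12902  ←
len:2 @ bit 20 → (0x88a12902>>20)&0x3 = 0x2
chan:1 @ bit 22 → (0x88a12902>>22)&0x1 = 0x0
state:9 @ bit 23 → (0x88a12902>>23)&0x1ff = 0x111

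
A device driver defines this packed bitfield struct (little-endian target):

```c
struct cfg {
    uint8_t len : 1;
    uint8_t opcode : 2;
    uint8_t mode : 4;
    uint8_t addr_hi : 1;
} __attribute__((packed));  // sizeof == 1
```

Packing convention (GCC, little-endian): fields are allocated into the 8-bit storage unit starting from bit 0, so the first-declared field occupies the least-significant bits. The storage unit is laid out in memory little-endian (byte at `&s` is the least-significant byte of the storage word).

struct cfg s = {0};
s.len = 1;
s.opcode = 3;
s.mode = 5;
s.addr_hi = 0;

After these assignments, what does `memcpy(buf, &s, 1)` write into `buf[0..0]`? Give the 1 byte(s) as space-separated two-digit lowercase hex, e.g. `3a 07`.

2f

len:1 = 1 → 0x1 << 0 → word 0x01
opcode:2 = 3 → 0x3 << 1 → word 0x07
mode:4 = 5 → 0x5 << 3 → word 0x2f
addr_hi:1 = 0 → 0x0 << 7 → word 0x2f
word = 0x2f → little-endian bytes:
  [0]=0x2f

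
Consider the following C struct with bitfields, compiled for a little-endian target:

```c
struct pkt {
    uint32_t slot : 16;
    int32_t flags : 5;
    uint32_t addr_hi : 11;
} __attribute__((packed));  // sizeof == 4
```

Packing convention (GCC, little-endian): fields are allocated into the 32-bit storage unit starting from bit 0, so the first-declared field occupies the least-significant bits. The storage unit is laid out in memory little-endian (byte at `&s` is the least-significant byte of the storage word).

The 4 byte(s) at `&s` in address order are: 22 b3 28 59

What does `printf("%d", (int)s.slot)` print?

[0]=0x22 [1]=0xb3 [2]=0x28 [3]=0x59 (little-endian) → word 0x5928b322
slot:16 @ bit 0 → (0x5928b322>>0)&0xffff = 0xb322  ←
flags:5 @ bit 16 → (0x5928b322>>16)&0x1f = 0x8
addr_hi:11 @ bit 21 → (0x5928b322>>21)&0x7ff = 0x2c9

45858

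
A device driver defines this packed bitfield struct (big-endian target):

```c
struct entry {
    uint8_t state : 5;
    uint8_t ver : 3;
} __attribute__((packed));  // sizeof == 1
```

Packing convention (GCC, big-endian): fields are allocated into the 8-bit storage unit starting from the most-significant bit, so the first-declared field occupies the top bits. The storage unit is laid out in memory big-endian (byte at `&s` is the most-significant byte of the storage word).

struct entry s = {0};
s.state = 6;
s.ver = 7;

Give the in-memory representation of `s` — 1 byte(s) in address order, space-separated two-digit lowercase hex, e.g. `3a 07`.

37

state (5b) val=6 bits=0x6 at bit 3: 0x30
ver (3b) val=7 bits=0x7 at bit 0: 0x37
word = 0x37 → big-endian bytes:
  [0]=0x37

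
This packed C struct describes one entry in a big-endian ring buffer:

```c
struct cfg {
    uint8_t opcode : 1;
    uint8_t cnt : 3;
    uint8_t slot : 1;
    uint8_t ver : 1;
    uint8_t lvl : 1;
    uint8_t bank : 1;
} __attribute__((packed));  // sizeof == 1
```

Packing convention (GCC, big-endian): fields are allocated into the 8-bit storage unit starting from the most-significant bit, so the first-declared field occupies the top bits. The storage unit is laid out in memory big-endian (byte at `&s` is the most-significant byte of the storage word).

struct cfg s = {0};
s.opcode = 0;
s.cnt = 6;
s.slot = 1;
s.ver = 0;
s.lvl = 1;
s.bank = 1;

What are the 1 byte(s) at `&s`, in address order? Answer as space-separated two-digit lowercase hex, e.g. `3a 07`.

6b

[7+:1] opcode=0 & 0x1 = 0x0; word=0x00
[4+:3] cnt=6 & 0x7 = 0x6; word=0x60
[3+:1] slot=1 & 0x1 = 0x1; word=0x68
[2+:1] ver=0 & 0x1 = 0x0; word=0x68
[1+:1] lvl=1 & 0x1 = 0x1; word=0x6a
[0+:1] bank=1 & 0x1 = 0x1; word=0x6b
word = 0x6b → big-endian bytes:
  [0]=0x6b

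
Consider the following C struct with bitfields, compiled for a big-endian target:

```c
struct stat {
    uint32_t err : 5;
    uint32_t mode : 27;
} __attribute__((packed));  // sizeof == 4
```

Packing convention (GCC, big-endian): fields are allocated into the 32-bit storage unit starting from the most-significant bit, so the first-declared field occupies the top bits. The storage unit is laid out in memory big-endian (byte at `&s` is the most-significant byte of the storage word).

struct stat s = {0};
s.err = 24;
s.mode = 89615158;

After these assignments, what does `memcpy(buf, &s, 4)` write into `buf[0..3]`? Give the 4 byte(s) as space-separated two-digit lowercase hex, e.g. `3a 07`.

c5 57 6b 36

err (5b) val=24 bits=0x18 at bit 27: 0xc0000000
mode (27b) val=89615158 bits=0x5576b36 at bit 0: 0xc5576b36
word = 0xc5576b36 → big-endian bytes:
  [0]=0xc5  [1]=0x57  [2]=0x6b  [3]=0x36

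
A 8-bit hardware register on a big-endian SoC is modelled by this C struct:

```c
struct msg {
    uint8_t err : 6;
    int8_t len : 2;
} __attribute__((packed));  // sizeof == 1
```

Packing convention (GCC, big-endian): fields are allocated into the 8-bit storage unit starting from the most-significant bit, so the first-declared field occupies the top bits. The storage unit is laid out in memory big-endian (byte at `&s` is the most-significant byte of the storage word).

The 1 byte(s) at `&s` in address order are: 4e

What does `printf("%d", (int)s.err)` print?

[0]=0x4e (big-endian) → word 0x4e
err:6 @ bit 2 → (0x4e>>2)&0x3f = 0x13  ←
len:2 @ bit 0 → (0x4e>>0)&0x3 = 0x2

19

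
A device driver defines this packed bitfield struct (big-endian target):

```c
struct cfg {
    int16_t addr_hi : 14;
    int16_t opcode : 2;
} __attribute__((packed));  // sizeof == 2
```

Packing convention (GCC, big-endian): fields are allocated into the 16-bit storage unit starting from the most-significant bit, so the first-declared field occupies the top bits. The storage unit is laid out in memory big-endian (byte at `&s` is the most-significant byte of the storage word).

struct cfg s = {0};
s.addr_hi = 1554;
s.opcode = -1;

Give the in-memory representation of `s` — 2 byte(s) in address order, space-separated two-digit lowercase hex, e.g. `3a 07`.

addr_hi (14b) val=1554 bits=0x612 at bit 2: 0x1848
opcode (2b) val=-1 bits=0x3 at bit 0: 0x184b
word = 0x184b → big-endian bytes:
  [0]=0x18  [1]=0x4b

18 4b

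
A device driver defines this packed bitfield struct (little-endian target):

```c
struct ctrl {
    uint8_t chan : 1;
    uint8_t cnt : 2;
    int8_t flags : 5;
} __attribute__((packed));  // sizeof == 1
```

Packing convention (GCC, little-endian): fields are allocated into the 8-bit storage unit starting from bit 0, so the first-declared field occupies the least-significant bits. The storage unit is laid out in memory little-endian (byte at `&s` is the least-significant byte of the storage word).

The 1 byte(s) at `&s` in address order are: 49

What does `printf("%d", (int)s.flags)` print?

[0]=0x49 (little-endian) → word 0x49
chan:1 @ bit 0 → (0x49>>0)&0x1 = 0x1
cnt:2 @ bit 1 → (0x49>>1)&0x3 = 0x0
flags:5 @ bit 3 → (0x49>>3)&0x1f = 0x9  ←
flags signed 5b, MSB=0: value = 9

9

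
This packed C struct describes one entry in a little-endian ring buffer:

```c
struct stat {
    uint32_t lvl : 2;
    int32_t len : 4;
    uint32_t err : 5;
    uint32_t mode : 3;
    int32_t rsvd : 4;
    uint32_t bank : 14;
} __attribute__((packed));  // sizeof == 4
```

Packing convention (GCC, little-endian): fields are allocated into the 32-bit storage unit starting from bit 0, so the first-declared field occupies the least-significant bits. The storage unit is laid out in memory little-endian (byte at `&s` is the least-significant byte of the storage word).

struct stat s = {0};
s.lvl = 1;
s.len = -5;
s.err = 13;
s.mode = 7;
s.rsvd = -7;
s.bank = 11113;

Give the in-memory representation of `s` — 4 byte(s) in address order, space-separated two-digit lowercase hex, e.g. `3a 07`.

6d 7b a6 ad

lvl (2b) val=1 bits=0x1 at bit 0: 0x00000001
len (4b) val=-5 bits=0xb at bit 2: 0x0000002d
err (5b) val=13 bits=0xd at bit 6: 0x0000036d
mode (3b) val=7 bits=0x7 at bit 11: 0x00003b6d
rsvd (4b) val=-7 bits=0x9 at bit 14: 0x00027b6d
bank (14b) val=11113 bits=0x2b69 at bit 18: 0xada67b6d
word = 0xada67b6d → little-endian bytes:
  [0]=0x6d  [1]=0x7b  [2]=0xa6  [3]=0xad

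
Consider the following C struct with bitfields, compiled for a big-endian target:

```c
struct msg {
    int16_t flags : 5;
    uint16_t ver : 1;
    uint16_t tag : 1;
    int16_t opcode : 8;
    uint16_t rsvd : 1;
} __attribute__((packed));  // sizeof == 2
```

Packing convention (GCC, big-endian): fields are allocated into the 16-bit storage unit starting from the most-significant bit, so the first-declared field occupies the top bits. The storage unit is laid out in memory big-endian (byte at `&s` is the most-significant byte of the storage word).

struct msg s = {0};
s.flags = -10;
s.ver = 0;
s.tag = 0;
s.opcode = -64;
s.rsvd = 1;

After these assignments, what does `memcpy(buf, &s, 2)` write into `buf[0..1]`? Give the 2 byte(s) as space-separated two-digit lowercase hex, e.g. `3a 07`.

b1 81

[11+:5] flags=-10 & 0x1f = 0x16; word=0xb000
[10+:1] ver=0 & 0x1 = 0x0; word=0xb000
[9+:1] tag=0 & 0x1 = 0x0; word=0xb000
[1+:8] opcode=-64 & 0xff = 0xc0; word=0xb180
[0+:1] rsvd=1 & 0x1 = 0x1; word=0xb181
word = 0xb181 → big-endian bytes:
  [0]=0xb1  [1]=0x81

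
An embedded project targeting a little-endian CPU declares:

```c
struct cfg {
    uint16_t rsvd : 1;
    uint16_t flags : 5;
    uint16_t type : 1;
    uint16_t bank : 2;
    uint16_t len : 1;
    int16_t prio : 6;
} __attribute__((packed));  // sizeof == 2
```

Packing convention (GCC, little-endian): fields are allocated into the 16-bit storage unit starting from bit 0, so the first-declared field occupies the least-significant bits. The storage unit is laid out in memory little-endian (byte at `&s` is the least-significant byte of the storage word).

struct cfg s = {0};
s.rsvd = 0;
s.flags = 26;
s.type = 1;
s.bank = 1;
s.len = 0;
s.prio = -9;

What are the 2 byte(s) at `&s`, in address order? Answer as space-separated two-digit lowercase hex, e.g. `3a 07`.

rsvd (1b) val=0 bits=0x0 at bit 0: 0x0000
flags (5b) val=26 bits=0x1a at bit 1: 0x0034
type (1b) val=1 bits=0x1 at bit 6: 0x0074
bank (2b) val=1 bits=0x1 at bit 7: 0x00f4
len (1b) val=0 bits=0x0 at bit 9: 0x00f4
prio (6b) val=-9 bits=0x37 at bit 10: 0xdcf4
word = 0xdcf4 → little-endian bytes:
  [0]=0xf4  [1]=0xdc

f4 dc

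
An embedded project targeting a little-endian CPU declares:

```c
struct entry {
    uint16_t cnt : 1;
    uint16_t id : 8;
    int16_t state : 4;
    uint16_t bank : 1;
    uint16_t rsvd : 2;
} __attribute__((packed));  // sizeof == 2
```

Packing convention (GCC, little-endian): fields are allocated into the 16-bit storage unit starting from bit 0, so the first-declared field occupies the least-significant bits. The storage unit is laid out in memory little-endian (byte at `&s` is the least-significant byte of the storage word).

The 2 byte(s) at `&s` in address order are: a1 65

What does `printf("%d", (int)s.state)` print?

2

[0]=0xa1 [1]=0x65 (little-endian) → word 0x65a1
cnt:1 @ bit 0 → (0x65a1>>0)&0x1 = 0x1
id:8 @ bit 1 → (0x65a1>>1)&0xff = 0xd0
state:4 @ bit 9 → (0x65a1>>9)&0xf = 0x2  ←
bank:1 @ bit 13 → (0x65a1>>13)&0x1 = 0x1
rsvd:2 @ bit 14 → (0x65a1>>14)&0x3 = 0x1
state signed 4b, MSB=0: value = 2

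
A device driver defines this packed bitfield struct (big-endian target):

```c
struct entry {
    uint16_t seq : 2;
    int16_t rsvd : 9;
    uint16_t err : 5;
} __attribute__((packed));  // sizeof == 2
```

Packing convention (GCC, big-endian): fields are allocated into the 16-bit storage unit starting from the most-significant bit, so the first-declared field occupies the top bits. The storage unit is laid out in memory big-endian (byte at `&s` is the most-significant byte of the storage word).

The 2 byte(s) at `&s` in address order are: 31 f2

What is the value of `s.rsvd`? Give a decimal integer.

-113

[0]=0x31 [1]=0xf2 (big-endian) → word 0x31f2
seq [14+:2] = (word>>14) & 0x3 = 0
rsvd [5+:9] = (word>>5) & 0x1ff = 399  ←
err [0+:5] = (word>>0) & 0x1f = 18
rsvd signed 9b, MSB=1: 399 - 512 = -113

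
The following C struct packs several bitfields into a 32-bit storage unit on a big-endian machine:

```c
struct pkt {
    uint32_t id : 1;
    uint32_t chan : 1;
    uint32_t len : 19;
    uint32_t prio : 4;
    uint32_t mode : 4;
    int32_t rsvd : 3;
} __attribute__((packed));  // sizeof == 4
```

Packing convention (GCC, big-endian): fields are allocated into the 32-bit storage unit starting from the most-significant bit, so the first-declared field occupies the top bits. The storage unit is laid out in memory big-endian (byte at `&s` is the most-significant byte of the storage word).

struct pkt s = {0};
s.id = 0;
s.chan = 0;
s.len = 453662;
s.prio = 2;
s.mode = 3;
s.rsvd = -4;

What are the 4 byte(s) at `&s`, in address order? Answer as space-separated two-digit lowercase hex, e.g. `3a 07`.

id:1 = 0 → 0x0 << 31 → word 0x00000000
chan:1 = 0 → 0x0 << 30 → word 0x00000000
len:19 = 453662 → 0x6ec1e << 11 → word 0x3760f000
prio:4 = 2 → 0x2 << 7 → word 0x3760f100
mode:4 = 3 → 0x3 << 3 → word 0x3760f118
rsvd:3 = -4 → 0x4 << 0 → word 0x3760f11c
word = 0x3760f11c → big-endian bytes:
  [0]=0x37  [1]=0x60  [2]=0xf1  [3]=0x1c

37 60 f1 1c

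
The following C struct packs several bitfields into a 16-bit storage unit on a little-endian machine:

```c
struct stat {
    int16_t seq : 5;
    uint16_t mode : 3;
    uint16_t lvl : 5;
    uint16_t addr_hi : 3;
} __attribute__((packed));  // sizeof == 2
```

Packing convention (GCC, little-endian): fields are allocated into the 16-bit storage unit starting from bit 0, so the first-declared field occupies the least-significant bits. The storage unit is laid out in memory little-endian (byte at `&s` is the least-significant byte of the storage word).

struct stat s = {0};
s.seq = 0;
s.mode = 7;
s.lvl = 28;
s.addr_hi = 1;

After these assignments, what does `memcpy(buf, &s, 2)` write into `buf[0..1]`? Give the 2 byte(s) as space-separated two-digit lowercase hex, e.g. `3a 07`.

seq (5b) val=0 bits=0x0 at bit 0: 0x0000
mode (3b) val=7 bits=0x7 at bit 5: 0x00e0
lvl (5b) val=28 bits=0x1c at bit 8: 0x1ce0
addr_hi (3b) val=1 bits=0x1 at bit 13: 0x3ce0
word = 0x3ce0 → little-endian bytes:
  [0]=0xe0  [1]=0x3c

e0 3c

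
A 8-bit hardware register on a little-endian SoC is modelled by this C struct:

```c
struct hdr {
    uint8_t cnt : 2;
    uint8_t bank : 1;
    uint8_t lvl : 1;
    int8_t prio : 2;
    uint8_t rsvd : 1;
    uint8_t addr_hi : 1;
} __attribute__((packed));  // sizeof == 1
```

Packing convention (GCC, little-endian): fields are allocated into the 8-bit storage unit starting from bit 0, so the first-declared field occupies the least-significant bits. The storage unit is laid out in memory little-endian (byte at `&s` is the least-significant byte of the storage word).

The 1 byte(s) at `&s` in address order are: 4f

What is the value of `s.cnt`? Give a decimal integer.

3

[0]=0x4f (little-endian) → word 0x4f
cnt:2 @ bit 0 → (0x4f>>0)&0x3 = 0x3  ←
bank:1 @ bit 2 → (0x4f>>2)&0x1 = 0x1
lvl:1 @ bit 3 → (0x4f>>3)&0x1 = 0x1
prio:2 @ bit 4 → (0x4f>>4)&0x3 = 0x0
rsvd:1 @ bit 6 → (0x4f>>6)&0x1 = 0x1
addr_hi:1 @ bit 7 → (0x4f>>7)&0x1 = 0x0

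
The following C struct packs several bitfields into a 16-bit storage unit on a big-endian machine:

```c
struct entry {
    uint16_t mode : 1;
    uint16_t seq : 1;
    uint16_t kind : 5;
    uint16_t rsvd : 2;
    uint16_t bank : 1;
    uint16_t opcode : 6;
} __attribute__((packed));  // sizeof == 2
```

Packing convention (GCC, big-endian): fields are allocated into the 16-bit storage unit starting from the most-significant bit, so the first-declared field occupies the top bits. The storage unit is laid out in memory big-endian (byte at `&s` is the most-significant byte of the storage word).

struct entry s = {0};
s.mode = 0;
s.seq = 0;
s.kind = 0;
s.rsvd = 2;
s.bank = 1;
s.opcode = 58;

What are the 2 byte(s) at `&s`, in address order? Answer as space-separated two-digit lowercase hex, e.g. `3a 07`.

01 7a

mode:1 = 0 → 0x0 << 15 → word 0x0000
seq:1 = 0 → 0x0 << 14 → word 0x0000
kind:5 = 0 → 0x0 << 9 → word 0x0000
rsvd:2 = 2 → 0x2 << 7 → word 0x0100
bank:1 = 1 → 0x1 << 6 → word 0x0140
opcode:6 = 58 → 0x3a << 0 → word 0x017a
word = 0x017a → big-endian bytes:
  [0]=0x01  [1]=0x7a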